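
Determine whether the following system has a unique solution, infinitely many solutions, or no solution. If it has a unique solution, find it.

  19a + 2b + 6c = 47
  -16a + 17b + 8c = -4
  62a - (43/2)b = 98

no solution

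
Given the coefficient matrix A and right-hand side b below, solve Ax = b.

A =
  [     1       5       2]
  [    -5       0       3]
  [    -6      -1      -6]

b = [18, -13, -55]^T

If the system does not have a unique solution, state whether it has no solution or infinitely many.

x_1 = 5, x_2 = 1, x_3 = 4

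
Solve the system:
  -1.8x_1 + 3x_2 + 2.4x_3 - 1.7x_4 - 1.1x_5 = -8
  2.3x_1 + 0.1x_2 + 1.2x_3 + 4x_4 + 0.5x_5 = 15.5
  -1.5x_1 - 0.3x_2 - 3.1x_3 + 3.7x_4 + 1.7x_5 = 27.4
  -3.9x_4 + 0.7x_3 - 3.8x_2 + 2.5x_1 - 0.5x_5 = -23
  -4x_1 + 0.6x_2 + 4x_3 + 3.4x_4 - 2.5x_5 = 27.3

Row-reduce the augmented matrix:
R1 ← R1 / (-9/5).
R2 ← R2 − 23/10·R1.
R3 ← R3 + 3/2·R1.
R4 ← R4 − 5/2·R1.
R5 ← R5 + 4·R1.
R2 ← R2 / (59/15).
R1 ← R1 + 5/3·R2.
R3 ← R3 + 14/5·R2.
R4 ← R4 − 11/30·R2.
R5 ← R5 + 91/15·R2.
R3 ← R3 / (-1217/590).
R1 ← R1 − 28/59·R3.
R2 ← R2 − 64/59·R3.
R4 ← R4 − 429/118·R3.
R5 ← R5 − 1548/295·R3.
R4 ← R4 / (142537/29208).
R1 ← R1 − 46667/14604·R4.
R2 ← R2 − 56075/14604·R4.
R3 ← R3 + 7573/2434·R4.
R5 ← R5 − 1922143/73020·R4.
R5 ← R5 / (-33506407/7126850).
R1 ← R1 + 229709/712685·R5.
R2 ← R2 + 56856/142537·R5.
R3 ← R3 − 14941/712685·R5.
R4 ← R4 − 223793/712685·R5.
Reading off the reduced rows gives x_1 = -4, x_2 = -2, x_3 = 2, x_4 = 5, x_5 = 5.

x_1 = -4, x_2 = -2, x_3 = 2, x_4 = 5, x_5 = 5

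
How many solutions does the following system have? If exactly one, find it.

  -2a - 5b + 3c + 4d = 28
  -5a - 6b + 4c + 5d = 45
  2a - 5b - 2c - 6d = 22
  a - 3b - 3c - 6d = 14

a = -4, b = -4, c = 4, d = -3

Row-reduce the augmented matrix:
R1 ← R1 / (-2).
R2 ← R2 + 5·R1.
R3 ← R3 − 2·R1.
R4 ← R4 − 1·R1.
R2 ← R2 / (13/2).
R1 ← R1 − 5/2·R2.
R3 ← R3 + 10·R2.
R4 ← R4 + 11/2·R2.
R3 ← R3 / (-57/13).
R1 ← R1 + 2/13·R3.
R2 ← R2 + 7/13·R3.
R4 ← R4 + 58/13·R3.
R4 ← R4 / (31/19).
R1 ← R1 − 5/19·R4.
R2 ← R2 − 8/19·R4.
R3 ← R3 − 42/19·R4.
Reading off the reduced rows gives a = -4, b = -4, c = 4, d = -3.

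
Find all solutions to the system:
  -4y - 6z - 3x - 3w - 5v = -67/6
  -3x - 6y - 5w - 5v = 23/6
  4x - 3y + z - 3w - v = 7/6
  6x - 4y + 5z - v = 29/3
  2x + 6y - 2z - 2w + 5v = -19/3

Row-reduce the augmented matrix:
R1 ← R1 / (-3).
R2 ← R2 + 3·R1.
R3 ← R3 − 4·R1.
R4 ← R4 − 6·R1.
R5 ← R5 − 2·R1.
R2 ← R2 / (-2).
R1 ← R1 − 4/3·R2.
R3 ← R3 + 25/3·R2.
R4 ← R4 + 12·R2.
R5 ← R5 − 10/3·R2.
R3 ← R3 / (-32).
R1 ← R1 − 6·R3.
R2 ← R2 + 3·R3.
R4 ← R4 + 43·R3.
R5 ← R5 − 4·R3.
R4 ← R4 / (101/24).
R1 ← R1 + 1/12·R4.
R2 ← R2 − 7/8·R4.
R3 ← R3 + 1/24·R4.
R5 ← R5 + 43/6·R4.
R5 ← R5 / (-97/202).
R1 ← R1 − 87/404·R5.
R2 ← R2 − 349/404·R5.
R3 ← R3 − 47/202·R5.
R4 ← R4 + 67/404·R5.
Reading off the reduced rows gives x = 0, y = 2, z = 3, w = -1/2, v = -8/3.

x = 0, y = 2, z = 3, w = -1/2, v = -8/3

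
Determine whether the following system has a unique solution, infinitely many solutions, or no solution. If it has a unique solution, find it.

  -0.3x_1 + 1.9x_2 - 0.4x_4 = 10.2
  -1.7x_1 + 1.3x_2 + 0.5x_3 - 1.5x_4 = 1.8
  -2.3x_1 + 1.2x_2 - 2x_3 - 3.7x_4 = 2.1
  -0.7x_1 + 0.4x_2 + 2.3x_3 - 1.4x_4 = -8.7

x_1 = 0, x_2 = 6, x_3 = -3, x_4 = 3

Row-reduce the augmented matrix:
R1 ← R1 / (-3/10).
R2 ← R2 + 17/10·R1.
R3 ← R3 + 23/10·R1.
R4 ← R4 + 7/10·R1.
R2 ← R2 / (-142/15).
R1 ← R1 + 19/3·R2.
R3 ← R3 + 401/30·R2.
R4 ← R4 + 121/30·R2.
R3 ← R3 / (-1537/568).
R1 ← R1 + 95/284·R3.
R2 ← R2 + 15/284·R3.
R4 ← R4 − 5927/2840·R3.
R4 ← R4 / (-81332/38425).
R1 ← R1 − 1587/1537·R4.
R2 ← R2 + 73/1537·R4.
R3 ← R3 − 4873/7685·R4.
Reading off the reduced rows gives x_1 = 0, x_2 = 6, x_3 = -3, x_4 = 3.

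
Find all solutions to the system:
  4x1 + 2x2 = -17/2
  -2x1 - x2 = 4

no solution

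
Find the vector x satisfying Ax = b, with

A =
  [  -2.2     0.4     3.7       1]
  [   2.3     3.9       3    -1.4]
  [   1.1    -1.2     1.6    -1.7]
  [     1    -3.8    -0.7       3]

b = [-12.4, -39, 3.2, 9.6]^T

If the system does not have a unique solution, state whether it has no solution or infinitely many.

Row-reduce the augmented matrix:
R1 ← R1 / (-11/5).
R2 ← R2 − 23/10·R1.
R3 ← R3 − 11/10·R1.
R4 ← R4 − 1·R1.
R2 ← R2 / (95/22).
R1 ← R1 + 2/11·R2.
R3 ← R3 + 1·R2.
R4 ← R4 + 199/55·R2.
R3 ← R3 / (9577/1900).
R1 ← R1 + 1323/950·R3.
R2 ← R2 − 1511/950·R3.
R4 ← R4 − 31999/4750·R3.
R4 ← R4 / (1166239/239425).
R1 ← R1 + 39443/47885·R4.
R2 ← R2 − 15441/47885·R4.
R3 ← R3 + 2436/9577·R4.
Reading off the reduced rows gives x_1 = -4, x_2 = -6, x_3 = -4, x_4 = -4.

x_1 = -4, x_2 = -6, x_3 = -4, x_4 = -4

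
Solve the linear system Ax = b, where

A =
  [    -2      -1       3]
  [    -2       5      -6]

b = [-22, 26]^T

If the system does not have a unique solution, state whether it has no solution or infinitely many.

Row-reduce:
R1 ← R1 / (-2).
R2 ← R2 + 2·R1.
R2 ← R2 / (6).
R1 ← R1 − 1/2·R2.
Rank is 2 with 3 unknowns, leaving x_3 free.

infinitely many solutions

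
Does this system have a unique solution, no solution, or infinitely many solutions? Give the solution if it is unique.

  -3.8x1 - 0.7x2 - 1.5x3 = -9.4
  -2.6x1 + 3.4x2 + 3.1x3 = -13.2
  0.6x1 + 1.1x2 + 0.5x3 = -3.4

x1 = 2, x2 = -6, x3 = 4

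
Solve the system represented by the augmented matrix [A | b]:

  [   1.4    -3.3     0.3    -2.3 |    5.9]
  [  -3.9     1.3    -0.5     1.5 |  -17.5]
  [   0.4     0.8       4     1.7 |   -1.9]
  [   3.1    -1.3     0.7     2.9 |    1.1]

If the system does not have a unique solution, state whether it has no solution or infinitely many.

x_1 = 4, x_2 = 2, x_3 = 0, x_4 = -3

Row-reduce the augmented matrix:
R1 ← R1 / (7/5).
R2 ← R2 + 39/10·R1.
R3 ← R3 − 2/5·R1.
R4 ← R4 − 31/10·R1.
R2 ← R2 / (-221/28).
R1 ← R1 + 33/14·R2.
R3 ← R3 − 61/35·R2.
R4 ← R4 − 841/140·R2.
R3 ← R3 / (22036/5525).
R1 ← R1 − 126/1105·R3.
R2 ← R2 + 47/1105·R3.
R4 ← R4 − 1609/5525·R3.
R4 ← R4 / (917823/220360).
R1 ← R1 + 673/3148·R4.
R2 ← R2 − 27999/44072·R4.
R3 ← R3 − 14073/44072·R4.
Reading off the reduced rows gives x_1 = 4, x_2 = 2, x_3 = 0, x_4 = -3.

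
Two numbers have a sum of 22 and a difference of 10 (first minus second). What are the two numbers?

first number: 16, second number: 6

Let x = first number, y = second number.
  x + y = 22
  x - y = 10
From equation 1: x = 22 − y.
Substitute into equation 2 and solve: y = 6.
Then x = 16.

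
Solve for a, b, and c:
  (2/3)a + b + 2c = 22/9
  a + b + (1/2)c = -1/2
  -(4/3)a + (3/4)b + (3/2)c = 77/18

Row-reduce the augmented matrix:
R1 ← R1 / (2/3).
R2 ← R2 − 1·R1.
R3 ← R3 + 4/3·R1.
R2 ← R2 / (-1/2).
R1 ← R1 − 3/2·R2.
R3 ← R3 − 11/4·R2.
R3 ← R3 / (-33/4).
R1 ← R1 + 9/2·R3.
R2 ← R2 − 5·R3.
Reading off the reduced rows gives a = -4/3, b = 0, c = 5/3.

a = -4/3, b = 0, c = 5/3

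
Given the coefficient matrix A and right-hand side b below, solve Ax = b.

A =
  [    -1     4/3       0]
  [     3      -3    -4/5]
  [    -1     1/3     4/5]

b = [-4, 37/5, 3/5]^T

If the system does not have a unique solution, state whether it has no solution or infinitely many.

infinitely many solutions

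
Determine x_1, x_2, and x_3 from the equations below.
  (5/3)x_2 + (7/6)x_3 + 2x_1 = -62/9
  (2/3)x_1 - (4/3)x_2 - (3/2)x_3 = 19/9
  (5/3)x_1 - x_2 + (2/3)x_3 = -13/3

Row-reduce the augmented matrix:
R1 ← R1 / (2).
R2 ← R2 − 2/3·R1.
R3 ← R3 − 5/3·R1.
R2 ← R2 / (-17/9).
R1 ← R1 − 5/6·R2.
R3 ← R3 + 43/18·R2.
R3 ← R3 / (25/12).
R1 ← R1 + 1/4·R3.
R2 ← R2 − 1·R3.
Reading off the reduced rows gives x_1 = -2, x_2 = -1/3, x_3 = -2.

x_1 = -2, x_2 = -1/3, x_3 = -2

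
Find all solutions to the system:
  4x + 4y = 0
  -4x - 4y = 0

infinitely many solutions

Row-reduce:
R1 ← R1 / (4).
R2 ← R2 + 4·R1.
Rank is 1 with 2 unknowns, leaving y free.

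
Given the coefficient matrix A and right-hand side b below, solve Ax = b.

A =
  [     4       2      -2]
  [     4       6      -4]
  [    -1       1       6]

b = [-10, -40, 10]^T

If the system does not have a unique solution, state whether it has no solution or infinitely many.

x_1 = 2, x_2 = -6, x_3 = 3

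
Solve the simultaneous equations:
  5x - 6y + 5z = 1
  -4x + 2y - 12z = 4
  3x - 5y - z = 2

no solution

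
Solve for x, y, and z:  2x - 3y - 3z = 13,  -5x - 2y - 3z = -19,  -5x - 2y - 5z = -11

x = 5, y = 3, z = -4

Row-reduce the augmented matrix:
R1 ← R1 / (2).
R2 ← R2 + 5·R1.
R3 ← R3 + 5·R1.
R2 ← R2 / (-19/2).
R1 ← R1 + 3/2·R2.
R3 ← R3 + 19/2·R2.
R3 ← R3 / (-2).
R1 ← R1 − 3/19·R3.
R2 ← R2 − 21/19·R3.
Reading off the reduced rows gives x = 5, y = 3, z = -4.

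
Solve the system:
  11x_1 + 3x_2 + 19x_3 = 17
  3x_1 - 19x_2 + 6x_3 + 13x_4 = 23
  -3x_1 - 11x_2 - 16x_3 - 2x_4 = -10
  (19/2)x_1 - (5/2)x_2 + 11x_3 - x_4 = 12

Row-reduce:
R1 ← R1 / (11).
R2 ← R2 − 3·R1.
R3 ← R3 + 3·R1.
R4 ← R4 − 19/2·R1.
R2 ← R2 / (-218/11).
R1 ← R1 − 3/11·R2.
R3 ← R3 + 112/11·R2.
R4 ← R4 + 56/11·R2.
R3 ← R3 / (-1225/109).
R1 ← R1 − 379/218·R3.
R2 ← R2 + 9/218·R3.
R4 ← R4 + 1225/218·R3.
Rank is 3 with 4 unknowns, leaving x_4 free.

infinitely many solutions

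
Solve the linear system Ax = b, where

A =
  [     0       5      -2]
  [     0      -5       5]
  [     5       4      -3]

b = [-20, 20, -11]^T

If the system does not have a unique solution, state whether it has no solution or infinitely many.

x_1 = 1, x_2 = -4, x_3 = 0

Row-reduce the augmented matrix:
Swap R1 and R3.
R1 ← R1 / (5).
R2 ← R2 / (-5).
R1 ← R1 − 4/5·R2.
R3 ← R3 − 5·R2.
R3 ← R3 / (3).
R1 ← R1 − 1/5·R3.
R2 ← R2 + 1·R3.
Reading off the reduced rows gives x_1 = 1, x_2 = -4, x_3 = 0.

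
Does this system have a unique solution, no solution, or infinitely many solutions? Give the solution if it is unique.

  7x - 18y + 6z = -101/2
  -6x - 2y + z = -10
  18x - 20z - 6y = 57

Row-reduce the augmented matrix:
R1 ← R1 / (7).
R2 ← R2 + 6·R1.
R3 ← R3 − 18·R1.
R2 ← R2 / (-122/7).
R1 ← R1 + 18/7·R2.
R3 ← R3 − 282/7·R2.
R3 ← R3 / (-1295/61).
R1 ← R1 + 3/61·R3.
R2 ← R2 + 43/122·R3.
Reading off the reduced rows gives x = 1/2, y = 2, z = -3.

x = 1/2, y = 2, z = -3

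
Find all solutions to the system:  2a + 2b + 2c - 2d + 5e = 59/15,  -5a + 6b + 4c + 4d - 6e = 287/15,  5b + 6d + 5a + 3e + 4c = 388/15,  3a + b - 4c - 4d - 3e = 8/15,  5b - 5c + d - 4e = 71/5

a = 1, b = 8/3, c = 1/3, d = 6/5, e = -1/3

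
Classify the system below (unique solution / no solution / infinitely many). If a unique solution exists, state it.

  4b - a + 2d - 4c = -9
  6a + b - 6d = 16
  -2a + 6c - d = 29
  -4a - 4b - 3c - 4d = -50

a = 3, b = 4, c = 6, d = 1

Row-reduce the augmented matrix:
R1 ← R1 / (-1).
R2 ← R2 − 6·R1.
R3 ← R3 + 2·R1.
R4 ← R4 + 4·R1.
R2 ← R2 / (25).
R1 ← R1 + 4·R2.
R3 ← R3 + 8·R2.
R4 ← R4 + 20·R2.
R3 ← R3 / (158/25).
R1 ← R1 − 4/25·R3.
R2 ← R2 + 24/25·R3.
R4 ← R4 + 31/5·R3.
R4 ← R4 / (-1615/158).
R1 ← R1 + 76/79·R4.
R2 ← R2 + 18/79·R4.
R3 ← R3 + 77/158·R4.
Reading off the reduced rows gives a = 3, b = 4, c = 6, d = 1.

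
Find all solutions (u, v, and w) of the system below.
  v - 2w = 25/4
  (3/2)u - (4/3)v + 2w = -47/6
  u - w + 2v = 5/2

u = -1, v = 1/4, w = -3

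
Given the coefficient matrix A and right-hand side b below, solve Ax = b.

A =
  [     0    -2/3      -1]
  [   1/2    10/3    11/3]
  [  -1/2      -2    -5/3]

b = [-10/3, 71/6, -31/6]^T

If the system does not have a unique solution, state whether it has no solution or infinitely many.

Row-reduce:
Swap R1 and R2.
R1 ← R1 / (1/2).
R3 ← R3 + 1/2·R1.
R2 ← R2 / (-2/3).
R1 ← R1 − 20/3·R2.
R3 ← R3 − 4/3·R2.
Rank is 2 with 3 unknowns, leaving x_3 free.

infinitely many solutions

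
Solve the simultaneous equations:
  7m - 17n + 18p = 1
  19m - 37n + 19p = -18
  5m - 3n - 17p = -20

Row-reduce:
R1 ← R1 / (7).
R2 ← R2 − 19·R1.
R3 ← R3 − 5·R1.
R2 ← R2 / (64/7).
R1 ← R1 + 17/7·R2.
R3 ← R3 − 64/7·R2.
Rank is 2 with 3 unknowns, leaving p free.

infinitely many solutions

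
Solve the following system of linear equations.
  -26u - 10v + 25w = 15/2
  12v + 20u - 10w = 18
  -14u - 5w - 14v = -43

Row-reduce:
R1 ← R1 / (-26).
R2 ← R2 − 20·R1.
R3 ← R3 + 14·R1.
R2 ← R2 / (56/13).
R1 ← R1 − 5/13·R2.
R3 ← R3 + 112/13·R2.
Row 3 reduces to 0 = 1/2, a contradiction. The system is inconsistent.

no solution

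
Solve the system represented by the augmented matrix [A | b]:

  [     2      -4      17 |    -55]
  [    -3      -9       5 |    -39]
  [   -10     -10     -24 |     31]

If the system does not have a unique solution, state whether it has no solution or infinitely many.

no solution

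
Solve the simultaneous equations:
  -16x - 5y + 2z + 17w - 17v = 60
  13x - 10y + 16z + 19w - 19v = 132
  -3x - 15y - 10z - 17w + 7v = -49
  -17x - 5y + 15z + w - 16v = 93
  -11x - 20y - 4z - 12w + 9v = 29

Row-reduce the augmented matrix:
R1 ← R1 / (-16).
R2 ← R2 − 13·R1.
R3 ← R3 + 3·R1.
R4 ← R4 + 17·R1.
R5 ← R5 + 11·R1.
R2 ← R2 / (-225/16).
R1 ← R1 − 5/16·R2.
R3 ← R3 + 225/16·R2.
R4 ← R4 − 5/16·R2.
R5 ← R5 + 265/16·R2.
R3 ← R3 / (-28).
R1 ← R1 − 4/15·R3.
R2 ← R2 + 94/75·R3.
R4 ← R4 − 199/15·R3.
R5 ← R5 + 392/15·R3.
R4 ← R4 / (-17407/420).
R1 ← R1 + 88/105·R4.
R2 ← R2 − 41/1050·R4.
R3 ← R3 − 53/28·R4.
R5 ← R5 + 193/15·R4.
R5 ← R5 / (216909/17407).
R1 ← R1 − 5290/17407·R5.
R2 ← R2 − 7468/17407·R5.
R3 ← R3 + 9475/17407·R5.
R4 ← R4 + 9117/17407·R5.
Reading off the reduced rows gives x = -1, y = -3, z = 6, w = 3, v = 2.

x = -1, y = -3, z = 6, w = 3, v = 2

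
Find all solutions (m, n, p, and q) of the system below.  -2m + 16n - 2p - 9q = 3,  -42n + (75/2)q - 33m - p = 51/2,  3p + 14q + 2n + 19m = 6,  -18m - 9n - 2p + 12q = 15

Row-reduce:
R1 ← R1 / (-2).
R2 ← R2 + 33·R1.
R3 ← R3 − 19·R1.
R4 ← R4 + 18·R1.
R2 ← R2 / (-306).
R1 ← R1 + 8·R2.
R3 ← R3 − 154·R2.
R4 ← R4 + 153·R2.
R3 ← R3 / (16/153).
R1 ← R1 − 25/153·R3.
R2 ← R2 + 16/153·R3.
Rank is 3 with 4 unknowns, leaving q free.

infinitely many solutions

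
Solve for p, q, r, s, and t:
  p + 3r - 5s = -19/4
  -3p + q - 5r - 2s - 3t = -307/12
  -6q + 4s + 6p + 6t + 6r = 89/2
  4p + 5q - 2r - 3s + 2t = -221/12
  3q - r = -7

p = 0, q = -4/3, r = 3, s = 11/4, t = 5/4

Row-reduce the augmented matrix:
R2 ← R2 + 3·R1.
R3 ← R3 − 6·R1.
R4 ← R4 − 4·R1.
R3 ← R3 + 6·R2.
R4 ← R4 − 5·R2.
R5 ← R5 − 3·R2.
R3 ← R3 / (12).
R1 ← R1 − 3·R3.
R2 ← R2 − 4·R3.
R4 ← R4 + 34·R3.
R5 ← R5 + 13·R3.
R4 ← R4 / (-272/3).
R1 ← R1 − 12·R4.
R2 ← R2 − 17/3·R4.
R3 ← R3 + 17/3·R4.
R5 ← R5 + 68/3·R4.
R5 ← R5 / (1/4).
R1 ← R1 − 3/4·R5.
R2 ← R2 + 1/16·R5.
R3 ← R3 − 1/16·R5.
R4 ← R4 − 3/16·R5.
Reading off the reduced rows gives p = 0, q = -4/3, r = 3, s = 11/4, t = 5/4.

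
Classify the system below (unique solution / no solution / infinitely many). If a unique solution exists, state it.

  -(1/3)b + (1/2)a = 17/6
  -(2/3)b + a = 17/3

infinitely many solutions

Row-reduce:
R1 ← R1 / (1/2).
R2 ← R2 − 1·R1.
Rank is 1 with 2 unknowns, leaving b free.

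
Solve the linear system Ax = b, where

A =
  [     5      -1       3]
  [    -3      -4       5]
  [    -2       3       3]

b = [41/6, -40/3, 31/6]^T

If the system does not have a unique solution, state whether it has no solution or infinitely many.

x_1 = 5/3, x_2 = 5/2, x_3 = 1/3

Row-reduce the augmented matrix:
R1 ← R1 / (5).
R2 ← R2 + 3·R1.
R3 ← R3 + 2·R1.
R2 ← R2 / (-23/5).
R1 ← R1 + 1/5·R2.
R3 ← R3 − 13/5·R2.
R3 ← R3 / (185/23).
R1 ← R1 − 7/23·R3.
R2 ← R2 + 34/23·R3.
Reading off the reduced rows gives x_1 = 5/3, x_2 = 5/2, x_3 = 1/3.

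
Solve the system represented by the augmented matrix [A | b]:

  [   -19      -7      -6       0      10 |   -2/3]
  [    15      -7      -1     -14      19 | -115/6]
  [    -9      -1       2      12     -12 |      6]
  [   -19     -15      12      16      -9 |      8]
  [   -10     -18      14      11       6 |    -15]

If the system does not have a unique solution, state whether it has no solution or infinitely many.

Row-reduce the augmented matrix:
R1 ← R1 / (-19).
R2 ← R2 − 15·R1.
R3 ← R3 + 9·R1.
R4 ← R4 + 19·R1.
R5 ← R5 + 10·R1.
R2 ← R2 / (-238/19).
R1 ← R1 − 7/19·R2.
R3 ← R3 − 44/19·R2.
R4 ← R4 + 8·R2.
R5 ← R5 + 272/19·R2.
R3 ← R3 / (450/119).
R1 ← R1 − 5/34·R3.
R2 ← R2 − 109/238·R3.
R4 ← R4 − 2578/119·R3.
R5 ← R5 − 166/7·R3.
R4 ← R4 / (-1304/45).
R1 ← R1 + 7/9·R4.
R2 ← R2 + 1/45·R4.
R3 ← R3 − 112/45·R4.
R5 ← R5 + 1441/45·R4.
R5 ← R5 / (12095/1304).
R1 ← R1 + 151/1304·R5.
R2 ← R2 + 973/1304·R5.
R3 ← R3 + 70/163·R5.
R4 ← R4 + 1405/1304·R5.
Reading off the reduced rows gives x_1 = -1, x_2 = 0, x_3 = 1/2, x_4 = -2, x_5 = -5/3.

x_1 = -1, x_2 = 0, x_3 = 1/2, x_4 = -2, x_5 = -5/3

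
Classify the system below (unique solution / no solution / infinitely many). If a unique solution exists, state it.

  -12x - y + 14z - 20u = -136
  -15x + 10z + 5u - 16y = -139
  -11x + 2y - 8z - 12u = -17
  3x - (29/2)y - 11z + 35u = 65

infinitely many solutions

Row-reduce:
R1 ← R1 / (-12).
R2 ← R2 + 15·R1.
R3 ← R3 + 11·R1.
R4 ← R4 − 3·R1.
R2 ← R2 / (-59/4).
R1 ← R1 − 1/12·R2.
R3 ← R3 − 35/12·R2.
R4 ← R4 + 59/4·R2.
R3 ← R3 / (-3950/177).
R1 ← R1 + 214/177·R3.
R2 ← R2 − 30/59·R3.
Rank is 3 with 4 unknowns, leaving u free.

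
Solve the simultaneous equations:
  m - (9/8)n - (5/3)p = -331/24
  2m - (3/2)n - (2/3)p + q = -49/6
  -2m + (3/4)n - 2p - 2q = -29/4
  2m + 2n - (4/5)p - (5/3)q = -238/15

Row-reduce:
R2 ← R2 − 2·R1.
R3 ← R3 + 2·R1.
R4 ← R4 − 2·R1.
R2 ← R2 / (3/4).
R1 ← R1 + 9/8·R2.
R3 ← R3 + 3/2·R2.
R4 ← R4 − 17/4·R2.
Swap R3 and R4.
R3 ← R3 / (-566/45).
R1 ← R1 − 7/3·R3.
R2 ← R2 − 32/9·R3.
Row 4 reduces to 0 = 4, a contradiction. The system is inconsistent.

no solution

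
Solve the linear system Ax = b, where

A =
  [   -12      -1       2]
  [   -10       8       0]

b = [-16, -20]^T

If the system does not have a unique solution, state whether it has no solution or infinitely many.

infinitely many solutions

Row-reduce:
R1 ← R1 / (-12).
R2 ← R2 + 10·R1.
R2 ← R2 / (53/6).
R1 ← R1 − 1/12·R2.
Rank is 2 with 3 unknowns, leaving x_3 free.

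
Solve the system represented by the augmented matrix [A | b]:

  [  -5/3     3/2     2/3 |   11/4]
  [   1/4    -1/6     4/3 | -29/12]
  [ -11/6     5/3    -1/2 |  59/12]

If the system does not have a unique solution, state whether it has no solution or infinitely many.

Row-reduce the augmented matrix:
R1 ← R1 / (-5/3).
R2 ← R2 − 1/4·R1.
R3 ← R3 + 11/6·R1.
R2 ← R2 / (7/120).
R1 ← R1 + 9/10·R2.
R3 ← R3 − 1/60·R2.
R3 ← R3 / (-23/14).
R1 ← R1 − 152/7·R3.
R2 ← R2 − 172/7·R3.
Reading off the reduced rows gives x_1 = 0, x_2 = 5/2, x_3 = -3/2.

x_1 = 0, x_2 = 5/2, x_3 = -3/2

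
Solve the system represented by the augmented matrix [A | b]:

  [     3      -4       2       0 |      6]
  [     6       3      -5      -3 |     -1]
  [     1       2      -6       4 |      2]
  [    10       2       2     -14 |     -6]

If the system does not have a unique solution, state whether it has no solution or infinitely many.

infinitely many solutions

Row-reduce:
R1 ← R1 / (3).
R2 ← R2 − 6·R1.
R3 ← R3 − 1·R1.
R4 ← R4 − 10·R1.
R2 ← R2 / (11).
R1 ← R1 + 4/3·R2.
R3 ← R3 − 10/3·R2.
R4 ← R4 − 46/3·R2.
R3 ← R3 / (-130/33).
R1 ← R1 + 14/33·R3.
R2 ← R2 + 9/11·R3.
R4 ← R4 − 260/33·R3.
Rank is 3 with 4 unknowns, leaving x_4 free.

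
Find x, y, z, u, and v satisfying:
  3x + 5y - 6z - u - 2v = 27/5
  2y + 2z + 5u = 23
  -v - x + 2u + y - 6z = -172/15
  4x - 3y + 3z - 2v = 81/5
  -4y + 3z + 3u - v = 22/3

x = 14/5, y = 8/3, z = 3, u = 7/3, v = -2

Row-reduce the augmented matrix:
R1 ← R1 / (3).
R3 ← R3 + 1·R1.
R4 ← R4 − 4·R1.
R2 ← R2 / (2).
R1 ← R1 − 5/3·R2.
R3 ← R3 − 8/3·R2.
R4 ← R4 + 29/3·R2.
R5 ← R5 + 4·R2.
R3 ← R3 / (-32/3).
R1 ← R1 + 11/3·R3.
R2 ← R2 − 1·R3.
R4 ← R4 − 62/3·R3.
R5 ← R5 − 7·R3.
R4 ← R4 / (253/16).
R1 ← R1 + 89/32·R4.
R2 ← R2 − 65/32·R4.
R3 ← R3 − 15/32·R4.
R5 ← R5 − 311/32·R4.
R5 ← R5 / (-525/1012).
R1 ← R1 + 551/1012·R5.
R2 ← R2 − 175/1012·R5.
R3 ← R3 − 235/1012·R5.
R4 ← R4 + 41/253·R5.
Reading off the reduced rows gives x = 14/5, y = 8/3, z = 3, u = 7/3, v = -2.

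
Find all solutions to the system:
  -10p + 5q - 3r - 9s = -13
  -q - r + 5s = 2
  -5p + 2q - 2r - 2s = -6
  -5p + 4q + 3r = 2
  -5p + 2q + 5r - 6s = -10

no solution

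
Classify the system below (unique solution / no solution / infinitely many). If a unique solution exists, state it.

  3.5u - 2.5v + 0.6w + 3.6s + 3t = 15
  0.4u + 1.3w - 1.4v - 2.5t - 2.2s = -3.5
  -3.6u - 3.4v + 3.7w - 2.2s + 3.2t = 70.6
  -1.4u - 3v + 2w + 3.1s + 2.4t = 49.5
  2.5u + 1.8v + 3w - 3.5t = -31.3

u = -6, v = -6, w = 4, s = 1, t = 5

Row-reduce the augmented matrix:
R1 ← R1 / (7/2).
R2 ← R2 − 2/5·R1.
R3 ← R3 + 18/5·R1.
R4 ← R4 + 7/5·R1.
R5 ← R5 − 5/2·R1.
R2 ← R2 / (-39/35).
R1 ← R1 + 5/7·R2.
R3 ← R3 + 209/35·R2.
R4 ← R4 + 4·R2.
R5 ← R5 − 251/70·R2.
R3 ← R3 / (-89/39).
R1 ← R1 + 241/390·R3.
R2 ← R2 + 431/390·R3.
R4 ← R4 + 2126/975·R3.
R5 ← R5 − 25483/3900·R3.
R4 ← R4 / (-19881/22250).
R1 ← R1 + 3324/2225·R4.
R2 ← R2 + 11484/2225·R4.
R3 ← R3 + 3022/445·R4.
R5 ← R5 − 371556/11125·R4.
R5 ← R5 / (-18181561/88360).
R1 ← R1 − 216061/26508·R5.
R2 ← R2 − 275377/8836·R5.
R3 ← R3 − 1667251/39762·R5.
R4 ← R4 − 150362/19881·R5.
Reading off the reduced rows gives u = -6, v = -6, w = 4, s = 1, t = 5.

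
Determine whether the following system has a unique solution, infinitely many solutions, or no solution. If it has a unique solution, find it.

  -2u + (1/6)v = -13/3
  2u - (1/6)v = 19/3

Row-reduce:
R1 ← R1 / (-2).
R2 ← R2 − 2·R1.
Row 2 reduces to 0 = 2, a contradiction. The system is inconsistent.

no solution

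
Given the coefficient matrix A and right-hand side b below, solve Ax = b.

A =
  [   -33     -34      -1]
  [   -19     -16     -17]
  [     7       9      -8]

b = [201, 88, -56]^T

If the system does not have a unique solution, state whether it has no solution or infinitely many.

no solution

Row-reduce:
R1 ← R1 / (-33).
R2 ← R2 + 19·R1.
R3 ← R3 − 7·R1.
R2 ← R2 / (118/33).
R1 ← R1 − 34/33·R2.
R3 ← R3 − 59/33·R2.
Row 3 reduces to 0 = 1/2, a contradiction. The system is inconsistent.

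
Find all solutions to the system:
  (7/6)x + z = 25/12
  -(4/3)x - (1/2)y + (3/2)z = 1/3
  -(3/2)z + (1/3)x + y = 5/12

x = 1/2, y = 5/2, z = 3/2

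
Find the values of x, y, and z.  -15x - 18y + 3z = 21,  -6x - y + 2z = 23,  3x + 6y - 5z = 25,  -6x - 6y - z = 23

x = -6, y = 3, z = -5

Row-reduce the augmented matrix:
R1 ← R1 / (-15).
R2 ← R2 + 6·R1.
R3 ← R3 − 3·R1.
R4 ← R4 + 6·R1.
R2 ← R2 / (31/5).
R1 ← R1 − 6/5·R2.
R3 ← R3 − 12/5·R2.
R4 ← R4 − 6/5·R2.
R3 ← R3 / (-146/31).
R1 ← R1 + 11/31·R3.
R2 ← R2 − 4/31·R3.
R4 ← R4 + 73/31·R3.
R4 reduces to 0 = 0, so the extra equation is consistent.
Reading off the reduced rows gives x = -6, y = 3, z = -5.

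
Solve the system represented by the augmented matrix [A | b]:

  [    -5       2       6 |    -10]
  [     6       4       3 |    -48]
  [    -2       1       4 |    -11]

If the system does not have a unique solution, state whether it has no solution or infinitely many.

x_1 = -4, x_2 = -3, x_3 = -4

Row-reduce the augmented matrix:
R1 ← R1 / (-5).
R2 ← R2 − 6·R1.
R3 ← R3 + 2·R1.
R2 ← R2 / (32/5).
R1 ← R1 + 2/5·R2.
R3 ← R3 − 1/5·R2.
R3 ← R3 / (41/32).
R1 ← R1 + 9/16·R3.
R2 ← R2 − 51/32·R3.
Reading off the reduced rows gives x_1 = -4, x_2 = -3, x_3 = -4.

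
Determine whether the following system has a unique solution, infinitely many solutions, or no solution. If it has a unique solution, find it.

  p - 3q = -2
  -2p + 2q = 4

p = -2, q = 0

Row-reduce the augmented matrix:
R2 ← R2 + 2·R1.
R2 ← R2 / (-4).
R1 ← R1 + 3·R2.
Reading off the reduced rows gives p = -2, q = 0.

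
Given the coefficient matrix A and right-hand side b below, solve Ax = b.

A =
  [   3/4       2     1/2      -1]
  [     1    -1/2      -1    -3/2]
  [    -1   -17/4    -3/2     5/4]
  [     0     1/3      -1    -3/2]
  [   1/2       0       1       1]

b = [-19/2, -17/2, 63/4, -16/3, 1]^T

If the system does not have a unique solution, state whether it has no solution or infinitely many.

no solution

Row-reduce:
R1 ← R1 / (3/4).
R2 ← R2 − 1·R1.
R3 ← R3 + 1·R1.
R5 ← R5 − 1/2·R1.
R2 ← R2 / (-19/6).
R1 ← R1 − 8/3·R2.
R3 ← R3 + 19/12·R2.
R4 ← R4 − 1/3·R2.
R5 ← R5 + 4/3·R2.
Swap R3 and R4.
R3 ← R3 / (-67/57).
R1 ← R1 + 14/19·R3.
R2 ← R2 − 10/19·R3.
R5 ← R5 − 26/19·R3.
Swap R4 and R5.
R4 ← R4 / (-2/67).
R1 ← R1 + 35/67·R4.
R2 ← R2 + 42/67·R4.
R3 ← R3 − 173/134·R4.
Row 5 reduces to 0 = 1, a contradiction. The system is inconsistent.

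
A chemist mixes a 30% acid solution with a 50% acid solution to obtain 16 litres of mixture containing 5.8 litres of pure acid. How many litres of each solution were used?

Let a = litres of solution A, b = litres of solution B.
  a + b = 16
  (3/10)a + (1/2)b = 29/5
Row-reduce the augmented matrix:
R2 ← R2 − 3/10·R1.
R2 ← R2 / (1/5).
R1 ← R1 − 1·R2.
Reading off the reduced rows gives a = 11, b = 5.

litres of solution A: 11, litres of solution B: 5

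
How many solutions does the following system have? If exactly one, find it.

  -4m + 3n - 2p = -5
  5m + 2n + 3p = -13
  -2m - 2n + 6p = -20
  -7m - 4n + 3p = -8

no solution

Row-reduce:
R1 ← R1 / (-4).
R2 ← R2 − 5·R1.
R3 ← R3 + 2·R1.
R4 ← R4 + 7·R1.
R2 ← R2 / (23/4).
R1 ← R1 + 3/4·R2.
R3 ← R3 + 7/2·R2.
R4 ← R4 + 37/4·R2.
R3 ← R3 / (168/23).
R1 ← R1 − 13/23·R3.
R2 ← R2 − 2/23·R3.
R4 ← R4 − 168/23·R3.
Row 4 reduces to 0 = -1, a contradiction. The system is inconsistent.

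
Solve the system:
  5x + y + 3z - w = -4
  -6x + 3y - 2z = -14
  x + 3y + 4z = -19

infinitely many solutions

Row-reduce:
R1 ← R1 / (5).
R2 ← R2 + 6·R1.
R3 ← R3 − 1·R1.
R2 ← R2 / (21/5).
R1 ← R1 − 1/5·R2.
R3 ← R3 − 14/5·R2.
R3 ← R3 / (7/3).
R1 ← R1 − 11/21·R3.
R2 ← R2 − 8/21·R3.
Rank is 3 with 4 unknowns, leaving w free.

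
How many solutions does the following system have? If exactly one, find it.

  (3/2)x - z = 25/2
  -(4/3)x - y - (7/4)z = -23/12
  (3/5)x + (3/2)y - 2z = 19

x = 5, y = 4, z = -5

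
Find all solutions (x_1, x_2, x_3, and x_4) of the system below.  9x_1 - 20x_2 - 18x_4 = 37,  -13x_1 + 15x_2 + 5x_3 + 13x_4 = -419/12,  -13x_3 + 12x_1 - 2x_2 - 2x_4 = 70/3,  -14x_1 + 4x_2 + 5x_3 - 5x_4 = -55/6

Row-reduce the augmented matrix:
R1 ← R1 / (9).
R2 ← R2 + 13·R1.
R3 ← R3 − 12·R1.
R4 ← R4 + 14·R1.
R2 ← R2 / (-125/9).
R1 ← R1 + 20/9·R2.
R3 ← R3 − 74/3·R2.
R4 ← R4 + 244/9·R2.
R3 ← R3 / (-103/25).
R1 ← R1 + 4/5·R3.
R2 ← R2 + 9/25·R3.
R4 ← R4 + 119/25·R3.
R4 ← R4 / (-3279/515).
R1 ← R1 − 30/103·R4.
R2 ← R2 − 531/515·R4.
R3 ← R3 − 136/515·R4.
Reading off the reduced rows gives x_1 = 0, x_2 = -5/4, x_3 = -3/2, x_4 = -2/3.

x_1 = 0, x_2 = -5/4, x_3 = -3/2, x_4 = -2/3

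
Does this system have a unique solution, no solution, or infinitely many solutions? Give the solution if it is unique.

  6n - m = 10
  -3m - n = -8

m = 2, n = 2

From equation 1: m = -10 + 6·n.
Substitute into equation 2 and solve: n = 2.
Then m = 2.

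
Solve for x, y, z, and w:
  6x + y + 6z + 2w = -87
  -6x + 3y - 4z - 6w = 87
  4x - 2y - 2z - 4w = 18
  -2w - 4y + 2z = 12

Row-reduce the augmented matrix:
R1 ← R1 / (6).
R2 ← R2 + 6·R1.
R3 ← R3 − 4·R1.
R2 ← R2 / (4).
R1 ← R1 − 1/6·R2.
R3 ← R3 + 8/3·R2.
R4 ← R4 + 4·R2.
R3 ← R3 / (-14/3).
R1 ← R1 − 11/12·R3.
R2 ← R2 − 1/2·R3.
R4 ← R4 − 4·R3.
R4 ← R4 / (-90/7).
R1 ← R1 + 15/14·R4.
R2 ← R2 + 13/7·R4.
R3 ← R3 − 12/7·R4.
Reading off the reduced rows gives x = -6, y = -3, z = -6, w = -6.

x = -6, y = -3, z = -6, w = -6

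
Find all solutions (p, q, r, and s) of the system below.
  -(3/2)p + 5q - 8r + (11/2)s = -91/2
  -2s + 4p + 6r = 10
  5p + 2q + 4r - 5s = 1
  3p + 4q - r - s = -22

Row-reduce:
R1 ← R1 / (-3/2).
R2 ← R2 − 4·R1.
R3 ← R3 − 5·R1.
R4 ← R4 − 3·R1.
R2 ← R2 / (40/3).
R1 ← R1 + 10/3·R2.
R3 ← R3 − 56/3·R2.
R4 ← R4 − 14·R2.
R3 ← R3 / (-6/5).
R1 ← R1 − 3/2·R3.
R2 ← R2 + 23/20·R3.
R4 ← R4 + 9/10·R3.
Rank is 3 with 4 unknowns, leaving s free.

infinitely many solutions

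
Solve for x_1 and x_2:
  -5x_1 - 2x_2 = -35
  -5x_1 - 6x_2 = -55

x_1 = 5, x_2 = 5

Row-reduce the augmented matrix:
R1 ← R1 / (-5).
R2 ← R2 + 5·R1.
R2 ← R2 / (-4).
R1 ← R1 − 2/5·R2.
Reading off the reduced rows gives x_1 = 5, x_2 = 5.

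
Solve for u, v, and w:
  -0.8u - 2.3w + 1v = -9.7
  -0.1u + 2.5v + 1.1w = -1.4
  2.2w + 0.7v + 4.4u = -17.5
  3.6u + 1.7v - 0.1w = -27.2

u = -6, v = -3, w = 5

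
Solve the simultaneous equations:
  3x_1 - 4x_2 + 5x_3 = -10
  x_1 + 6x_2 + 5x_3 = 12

Row-reduce:
R1 ← R1 / (3).
R2 ← R2 − 1·R1.
R2 ← R2 / (22/3).
R1 ← R1 + 4/3·R2.
Rank is 2 with 3 unknowns, leaving x_3 free.

infinitely many solutions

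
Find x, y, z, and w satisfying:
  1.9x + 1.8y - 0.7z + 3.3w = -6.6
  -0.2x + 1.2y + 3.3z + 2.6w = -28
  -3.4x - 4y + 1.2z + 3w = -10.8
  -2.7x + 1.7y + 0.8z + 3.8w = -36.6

Row-reduce the augmented matrix:
R1 ← R1 / (19/10).
R2 ← R2 + 1/5·R1.
R3 ← R3 + 17/5·R1.
R4 ← R4 + 27/10·R1.
R2 ← R2 / (132/95).
R1 ← R1 − 18/19·R2.
R3 ← R3 + 74/95·R2.
R4 ← R4 − 809/190·R2.
R3 ← R3 / (1159/660).
R1 ← R1 + 113/44·R3.
R2 ← R2 − 613/264·R3.
R4 ← R4 + 5323/528·R3.
R4 ← R4 / (348094/5795).
R1 ← R1 − 17579/1159·R4.
R2 ← R2 + 13721/1159·R4.
R3 ← R3 − 6968/1159·R4.
Reading off the reduced rows gives x = 5, y = -5, z = -4, w = -3.

x = 5, y = -5, z = -4, w = -3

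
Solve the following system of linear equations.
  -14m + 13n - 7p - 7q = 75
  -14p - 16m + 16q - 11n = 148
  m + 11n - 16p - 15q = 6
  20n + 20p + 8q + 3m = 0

m = -4, n = 2, p = -3, q = 4

Row-reduce the augmented matrix:
R1 ← R1 / (-14).
R2 ← R2 + 16·R1.
R3 ← R3 − 1·R1.
R4 ← R4 − 3·R1.
R2 ← R2 / (-181/7).
R1 ← R1 + 13/14·R2.
R3 ← R3 − 167/14·R2.
R4 ← R4 − 319/14·R2.
R3 ← R3 / (-6975/362).
R1 ← R1 − 259/362·R3.
R2 ← R2 − 42/181·R3.
R4 ← R4 − 4783/362·R3.
R4 ← R4 / (171673/6975).
R1 ← R1 + 3671/6975·R4.
R2 ← R2 + 2282/2325·R4.
R3 ← R3 − 1603/6975·R4.
Reading off the reduced rows gives m = -4, n = 2, p = -3, q = 4.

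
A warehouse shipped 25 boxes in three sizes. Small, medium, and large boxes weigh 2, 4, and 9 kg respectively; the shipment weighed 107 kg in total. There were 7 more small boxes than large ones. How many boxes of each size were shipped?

small boxes: 14, medium boxes: 4, large boxes: 7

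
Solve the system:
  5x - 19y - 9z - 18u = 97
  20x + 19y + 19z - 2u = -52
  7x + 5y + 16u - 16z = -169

Row-reduce:
R1 ← R1 / (5).
R2 ← R2 − 20·R1.
R3 ← R3 − 7·R1.
R2 ← R2 / (95).
R1 ← R1 + 19/5·R2.
R3 ← R3 − 158/5·R2.
R3 ← R3 / (-2061/95).
R1 ← R1 − 2/5·R3.
R2 ← R2 − 11/19·R3.
Rank is 3 with 4 unknowns, leaving u free.

infinitely many solutions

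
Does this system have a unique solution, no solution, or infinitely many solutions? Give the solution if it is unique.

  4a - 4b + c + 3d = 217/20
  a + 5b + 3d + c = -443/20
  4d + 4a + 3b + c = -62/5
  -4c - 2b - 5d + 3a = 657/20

a = 2, b = -3, c = -12/5, d = -9/4

Row-reduce the augmented matrix:
R1 ← R1 / (4).
R2 ← R2 − 1·R1.
R3 ← R3 − 4·R1.
R4 ← R4 − 3·R1.
R2 ← R2 / (6).
R1 ← R1 + 1·R2.
R3 ← R3 − 7·R2.
R4 ← R4 − 1·R2.
R3 ← R3 / (-7/8).
R1 ← R1 − 3/8·R3.
R2 ← R2 − 1/8·R3.
R4 ← R4 + 39/8·R3.
R4 ← R4 / (10/7).
R1 ← R1 − 3/7·R4.
R2 ← R2 − 1/7·R4.
R3 ← R3 − 13/7·R4.
Reading off the reduced rows gives a = 2, b = -3, c = -12/5, d = -9/4.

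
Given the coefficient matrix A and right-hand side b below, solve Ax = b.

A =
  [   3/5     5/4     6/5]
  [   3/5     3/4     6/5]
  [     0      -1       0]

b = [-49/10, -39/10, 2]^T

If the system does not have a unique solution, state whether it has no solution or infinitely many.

infinitely many solutions

Row-reduce:
R1 ← R1 / (3/5).
R2 ← R2 − 3/5·R1.
R2 ← R2 / (-1/2).
R1 ← R1 − 25/12·R2.
R3 ← R3 + 1·R2.
Rank is 2 with 3 unknowns, leaving x_3 free.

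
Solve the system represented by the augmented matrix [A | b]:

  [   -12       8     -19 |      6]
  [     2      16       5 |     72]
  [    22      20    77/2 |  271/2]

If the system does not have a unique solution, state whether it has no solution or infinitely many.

Row-reduce:
R1 ← R1 / (-12).
R2 ← R2 − 2·R1.
R3 ← R3 − 22·R1.
R2 ← R2 / (52/3).
R1 ← R1 + 2/3·R2.
R3 ← R3 − 104/3·R2.
Row 3 reduces to 0 = 1/2, a contradiction. The system is inconsistent.

no solution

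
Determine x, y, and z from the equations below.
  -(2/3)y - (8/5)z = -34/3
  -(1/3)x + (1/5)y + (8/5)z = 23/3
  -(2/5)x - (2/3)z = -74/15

Row-reduce the augmented matrix:
Swap R1 and R2.
R1 ← R1 / (-1/3).
R3 ← R3 + 2/5·R1.
R2 ← R2 / (-2/3).
R1 ← R1 + 3/5·R2.
R3 ← R3 + 6/25·R2.
R3 ← R3 / (-754/375).
R1 ← R1 + 84/25·R3.
R2 ← R2 − 12/5·R3.
Reading off the reduced rows gives x = 4, y = 5, z = 5.

x = 4, y = 5, z = 5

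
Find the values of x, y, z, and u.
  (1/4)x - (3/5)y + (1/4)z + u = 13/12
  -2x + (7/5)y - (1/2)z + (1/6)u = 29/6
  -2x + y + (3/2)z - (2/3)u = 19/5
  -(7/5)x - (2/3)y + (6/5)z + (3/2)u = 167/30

Row-reduce the augmented matrix:
R1 ← R1 / (1/4).
R2 ← R2 + 2·R1.
R3 ← R3 + 2·R1.
R4 ← R4 + 7/5·R1.
R2 ← R2 / (-17/5).
R1 ← R1 + 12/5·R2.
R3 ← R3 + 19/5·R2.
R4 ← R4 + 302/75·R2.
R3 ← R3 / (31/17).
R1 ← R1 + 1/17·R3.
R2 ← R2 + 15/34·R3.
R4 ← R4 − 14/17·R3.
R4 ← R4 / (-983/558).
R1 ← R1 + 113/62·R4.
R2 ← R2 + 1055/372·R4.
R3 ← R3 + 61/62·R4.
Reading off the reduced rows gives x = -2, y = 1/2, z = 1/3, u = 9/5.

x = -2, y = 1/2, z = 1/3, u = 9/5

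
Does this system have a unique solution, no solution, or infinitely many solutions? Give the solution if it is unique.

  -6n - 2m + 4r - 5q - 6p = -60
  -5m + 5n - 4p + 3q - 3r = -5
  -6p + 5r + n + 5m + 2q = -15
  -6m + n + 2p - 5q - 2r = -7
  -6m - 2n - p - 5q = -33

m = 4, n = 3, p = 3, q = 0, r = -4

Row-reduce the augmented matrix:
R1 ← R1 / (-2).
R2 ← R2 + 5·R1.
R3 ← R3 − 5·R1.
R4 ← R4 + 6·R1.
R5 ← R5 + 6·R1.
R2 ← R2 / (20).
R1 ← R1 − 3·R2.
R3 ← R3 + 14·R2.
R4 ← R4 − 19·R2.
R5 ← R5 − 16·R2.
R3 ← R3 / (-133/10).
R1 ← R1 − 27/20·R3.
R2 ← R2 − 11/20·R3.
R4 ← R4 − 191/20·R3.
R5 ← R5 − 41/5·R3.
R4 ← R4 / (-85/19).
R1 ← R1 − 4/19·R4.
R2 ← R2 − 15/19·R4.
R3 ← R3 + 1/38·R4.
R5 ← R5 + 83/38·R4.
R5 ← R5 / (461/595).
R1 ← R1 − 57/85·R5.
R2 ← R2 − 6/119·R5.
R3 ← R3 + 39/85·R5.
R4 ← R4 + 344/595·R5.
Reading off the reduced rows gives m = 4, n = 3, p = 3, q = 0, r = -4.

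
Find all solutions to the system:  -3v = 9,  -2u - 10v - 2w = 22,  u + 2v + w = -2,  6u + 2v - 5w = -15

Row-reduce the augmented matrix:
Swap R1 and R2.
R1 ← R1 / (-2).
R3 ← R3 − 1·R1.
R4 ← R4 − 6·R1.
R2 ← R2 / (-3).
R1 ← R1 − 5·R2.
R3 ← R3 + 3·R2.
R4 ← R4 + 28·R2.
Swap R3 and R4.
R3 ← R3 / (-11).
R1 ← R1 − 1·R3.
R4 reduces to 0 = 0, so the extra equation is consistent.
Reading off the reduced rows gives u = 1, v = -3, w = 3.

u = 1, v = -3, w = 3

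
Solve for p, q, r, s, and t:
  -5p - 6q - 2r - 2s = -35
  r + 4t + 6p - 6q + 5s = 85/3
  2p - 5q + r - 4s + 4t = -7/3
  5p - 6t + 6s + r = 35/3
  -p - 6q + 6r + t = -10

Row-reduce the augmented matrix:
R1 ← R1 / (-5).
R2 ← R2 − 6·R1.
R3 ← R3 − 2·R1.
R4 ← R4 − 5·R1.
R5 ← R5 + 1·R1.
R2 ← R2 / (-66/5).
R1 ← R1 − 6/5·R2.
R3 ← R3 + 37/5·R2.
R4 ← R4 + 6·R2.
R5 ← R5 + 24/5·R2.
R3 ← R3 / (65/66).
R1 ← R1 − 3/11·R3.
R2 ← R2 − 7/66·R3.
R4 ← R4 + 4/11·R3.
R5 ← R5 − 76/11·R3.
R4 ← R4 / (33/65).
R1 ← R1 − 154/65·R4.
R2 ← R2 − 31/65·R4.
R3 ← R3 + 413/65·R4.
R5 ← R5 − 2818/65·R4.
R5 ← R5 / (19781/33).
R1 ← R1 − 100/3·R5.
R2 ← R2 − 206/33·R5.
R3 ← R3 + 2902/33·R5.
R4 ← R4 + 466/33·R5.
Reading off the reduced rows gives p = 3, q = 7/3, r = 2/3, s = 7/3, t = 3.

p = 3, q = 7/3, r = 2/3, s = 7/3, t = 3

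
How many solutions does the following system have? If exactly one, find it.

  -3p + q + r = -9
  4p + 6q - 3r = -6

infinitely many solutions

Row-reduce:
R1 ← R1 / (-3).
R2 ← R2 − 4·R1.
R2 ← R2 / (22/3).
R1 ← R1 + 1/3·R2.
Rank is 2 with 3 unknowns, leaving r free.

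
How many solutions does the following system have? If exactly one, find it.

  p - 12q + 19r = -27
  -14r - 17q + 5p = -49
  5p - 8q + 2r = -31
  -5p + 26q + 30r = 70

no solution

Row-reduce:
R2 ← R2 − 5·R1.
R3 ← R3 − 5·R1.
R4 ← R4 + 5·R1.
R2 ← R2 / (43).
R1 ← R1 + 12·R2.
R3 ← R3 − 52·R2.
R4 ← R4 + 34·R2.
R3 ← R3 / (1669/43).
R1 ← R1 + 491/43·R3.
R2 ← R2 + 109/43·R3.
R4 ← R4 − 1669/43·R3.
Row 4 reduces to 0 = 3, a contradiction. The system is inconsistent.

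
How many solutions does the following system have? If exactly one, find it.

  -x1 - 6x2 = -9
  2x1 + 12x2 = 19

Row-reduce:
R1 ← R1 / (-1).
R2 ← R2 − 2·R1.
Row 2 reduces to 0 = 1, a contradiction. The system is inconsistent.

no solution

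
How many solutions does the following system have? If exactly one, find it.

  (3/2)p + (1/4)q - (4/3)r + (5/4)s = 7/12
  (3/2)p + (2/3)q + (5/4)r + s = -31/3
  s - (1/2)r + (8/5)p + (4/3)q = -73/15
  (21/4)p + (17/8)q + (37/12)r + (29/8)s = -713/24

no solution

Row-reduce:
R1 ← R1 / (3/2).
R2 ← R2 − 3/2·R1.
R3 ← R3 − 8/5·R1.
R4 ← R4 − 21/4·R1.
R2 ← R2 / (5/12).
R1 ← R1 − 1/6·R2.
R3 ← R3 − 16/15·R2.
R4 ← R4 − 5/4·R2.
R3 ← R3 / (-2561/450).
R1 ← R1 + 173/90·R3.
R2 ← R2 − 31/5·R3.
Row 4 reduces to 0 = 1, a contradiction. The system is inconsistent.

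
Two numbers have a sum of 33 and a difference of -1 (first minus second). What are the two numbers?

first number: 16, second number: 17

Let x = first number, y = second number.
  x + y = 33
  x - y = -1
Row-reduce the augmented matrix:
R2 ← R2 − 1·R1.
R2 ← R2 / (-2).
R1 ← R1 − 1·R2.
Reading off the reduced rows gives x = 16, y = 17.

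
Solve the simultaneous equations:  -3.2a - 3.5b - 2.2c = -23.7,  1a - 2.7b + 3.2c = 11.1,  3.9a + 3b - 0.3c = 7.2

a = 0, b = 3, c = 6

Row-reduce the augmented matrix:
R1 ← R1 / (-16/5).
R2 ← R2 − 1·R1.
R3 ← R3 − 39/10·R1.
R2 ← R2 / (-607/160).
R1 ← R1 − 35/32·R2.
R3 ← R3 + 81/64·R2.
R3 ← R3 / (-11592/3035).
R1 ← R1 − 857/607·R3.
R2 ← R2 + 402/607·R3.
Reading off the reduced rows gives a = 0, b = 3, c = 6.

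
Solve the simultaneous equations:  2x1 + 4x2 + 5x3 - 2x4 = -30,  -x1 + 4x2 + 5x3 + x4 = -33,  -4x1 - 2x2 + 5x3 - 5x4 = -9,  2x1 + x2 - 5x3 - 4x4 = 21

x1 = 0, x2 = -3, x3 = -4, x4 = -1

Row-reduce the augmented matrix:
R1 ← R1 / (2).
R2 ← R2 + 1·R1.
R3 ← R3 + 4·R1.
R4 ← R4 − 2·R1.
R2 ← R2 / (6).
R1 ← R1 − 2·R2.
R3 ← R3 − 6·R2.
R4 ← R4 + 3·R2.
R3 ← R3 / (15/2).
R2 ← R2 − 5/4·R3.
R4 ← R4 + 25/4·R3.
R4 ← R4 / (-19/2).
R1 ← R1 + 1·R4.
R2 ← R2 − 3/2·R4.
R3 ← R3 + 6/5·R4.
Reading off the reduced rows gives x1 = 0, x2 = -3, x3 = -4, x4 = -1.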